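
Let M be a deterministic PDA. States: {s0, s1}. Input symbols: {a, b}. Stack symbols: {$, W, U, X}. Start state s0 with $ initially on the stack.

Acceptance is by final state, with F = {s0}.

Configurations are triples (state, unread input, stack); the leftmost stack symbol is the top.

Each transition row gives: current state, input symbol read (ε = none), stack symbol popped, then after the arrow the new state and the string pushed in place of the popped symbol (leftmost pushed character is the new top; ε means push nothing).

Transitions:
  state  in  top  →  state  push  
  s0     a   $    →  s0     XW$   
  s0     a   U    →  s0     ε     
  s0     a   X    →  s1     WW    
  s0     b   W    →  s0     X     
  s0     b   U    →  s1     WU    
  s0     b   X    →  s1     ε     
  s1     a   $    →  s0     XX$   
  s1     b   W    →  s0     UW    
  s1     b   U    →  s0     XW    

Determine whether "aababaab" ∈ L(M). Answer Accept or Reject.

(s0, aababaab, $) ⊢ (s0, ababaab, XW$) ⊢ (s1, babaab, WWW$) ⊢ (s0, abaab, UWWW$) ⊢ (s0, baab, WWW$) ⊢ (s0, aab, XWW$) ⊢ (s1, ab, WWWW$)
No transition applies at (s1, ab, WWWW$); input not fully consumed.

Reject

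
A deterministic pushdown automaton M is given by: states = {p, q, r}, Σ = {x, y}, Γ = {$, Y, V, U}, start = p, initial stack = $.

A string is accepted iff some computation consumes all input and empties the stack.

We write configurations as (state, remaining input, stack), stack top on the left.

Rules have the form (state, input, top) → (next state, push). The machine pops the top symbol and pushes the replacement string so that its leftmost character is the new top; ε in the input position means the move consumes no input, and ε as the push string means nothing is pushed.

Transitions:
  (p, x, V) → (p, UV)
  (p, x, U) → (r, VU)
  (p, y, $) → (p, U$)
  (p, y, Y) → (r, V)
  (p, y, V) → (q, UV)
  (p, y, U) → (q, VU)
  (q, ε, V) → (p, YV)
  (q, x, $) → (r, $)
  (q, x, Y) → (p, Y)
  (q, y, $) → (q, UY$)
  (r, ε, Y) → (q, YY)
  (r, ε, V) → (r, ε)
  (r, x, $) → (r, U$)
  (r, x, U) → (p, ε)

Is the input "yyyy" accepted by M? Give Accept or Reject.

Reject

(p, yyyy, $)
  read y, top $: go to p, push U$ → (p, yyy, U$)
  read y, top U: go to q, push VU → (q, yy, VU$)
  ε-move, top V: go to p, push YV → (p, yy, YVU$)
  read y, top Y: go to r, push V → (r, y, VVU$)
  ε-move, top V: go to r, push ε → (r, y, VU$)
  ε-move, top V: go to r, push ε → (r, y, U$)
No transition applies at (r, y, U$); input not fully consumed.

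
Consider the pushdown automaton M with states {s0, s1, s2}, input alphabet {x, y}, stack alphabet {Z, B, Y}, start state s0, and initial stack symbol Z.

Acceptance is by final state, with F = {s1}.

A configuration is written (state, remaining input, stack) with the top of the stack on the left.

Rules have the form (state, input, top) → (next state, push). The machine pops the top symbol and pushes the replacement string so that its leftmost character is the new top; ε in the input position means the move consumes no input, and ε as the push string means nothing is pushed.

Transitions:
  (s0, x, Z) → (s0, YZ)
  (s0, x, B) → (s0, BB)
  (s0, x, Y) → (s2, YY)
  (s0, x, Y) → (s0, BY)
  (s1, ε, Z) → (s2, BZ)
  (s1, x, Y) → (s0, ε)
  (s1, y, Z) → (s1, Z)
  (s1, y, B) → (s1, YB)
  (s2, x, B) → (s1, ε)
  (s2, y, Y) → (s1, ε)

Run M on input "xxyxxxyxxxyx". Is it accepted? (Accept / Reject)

Reject

No computation consumes all input and reaches a final state.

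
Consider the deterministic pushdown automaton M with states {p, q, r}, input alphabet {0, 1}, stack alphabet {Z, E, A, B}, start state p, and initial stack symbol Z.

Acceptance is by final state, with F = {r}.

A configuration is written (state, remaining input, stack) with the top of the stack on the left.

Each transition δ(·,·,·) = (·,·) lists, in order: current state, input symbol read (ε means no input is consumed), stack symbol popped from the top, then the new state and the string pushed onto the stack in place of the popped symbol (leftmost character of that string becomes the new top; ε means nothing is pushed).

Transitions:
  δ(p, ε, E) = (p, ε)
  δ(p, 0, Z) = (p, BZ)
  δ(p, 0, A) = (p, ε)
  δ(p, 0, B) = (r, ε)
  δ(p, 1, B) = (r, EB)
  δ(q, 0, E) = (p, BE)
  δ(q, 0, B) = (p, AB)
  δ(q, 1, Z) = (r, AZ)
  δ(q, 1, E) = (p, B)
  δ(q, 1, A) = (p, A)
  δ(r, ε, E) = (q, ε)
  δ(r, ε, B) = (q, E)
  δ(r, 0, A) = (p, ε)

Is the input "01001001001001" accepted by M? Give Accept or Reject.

Accept

(p, 01001001001001, Z) ⊢ (p, 1001001001001, BZ) ⊢ (r, 001001001001, EBZ) ⊢ (q, 001001001001, BZ) ⊢ (p, 01001001001, ABZ) ⊢ (p, 1001001001, BZ) ⊢ (r, 001001001, EBZ) ⊢ (q, 001001001, BZ) ⊢ (p, 01001001, ABZ) ⊢ (p, 1001001, BZ) ⊢ (r, 001001, EBZ) ⊢ (q, 001001, BZ) ⊢ (p, 01001, ABZ) ⊢ (p, 1001, BZ) ⊢ (r, 001, EBZ) ⊢ (q, 001, BZ) ⊢ (p, 01, ABZ) ⊢ (p, 1, BZ) ⊢ (r, ε, EBZ)
All input consumed; state r ∈ F.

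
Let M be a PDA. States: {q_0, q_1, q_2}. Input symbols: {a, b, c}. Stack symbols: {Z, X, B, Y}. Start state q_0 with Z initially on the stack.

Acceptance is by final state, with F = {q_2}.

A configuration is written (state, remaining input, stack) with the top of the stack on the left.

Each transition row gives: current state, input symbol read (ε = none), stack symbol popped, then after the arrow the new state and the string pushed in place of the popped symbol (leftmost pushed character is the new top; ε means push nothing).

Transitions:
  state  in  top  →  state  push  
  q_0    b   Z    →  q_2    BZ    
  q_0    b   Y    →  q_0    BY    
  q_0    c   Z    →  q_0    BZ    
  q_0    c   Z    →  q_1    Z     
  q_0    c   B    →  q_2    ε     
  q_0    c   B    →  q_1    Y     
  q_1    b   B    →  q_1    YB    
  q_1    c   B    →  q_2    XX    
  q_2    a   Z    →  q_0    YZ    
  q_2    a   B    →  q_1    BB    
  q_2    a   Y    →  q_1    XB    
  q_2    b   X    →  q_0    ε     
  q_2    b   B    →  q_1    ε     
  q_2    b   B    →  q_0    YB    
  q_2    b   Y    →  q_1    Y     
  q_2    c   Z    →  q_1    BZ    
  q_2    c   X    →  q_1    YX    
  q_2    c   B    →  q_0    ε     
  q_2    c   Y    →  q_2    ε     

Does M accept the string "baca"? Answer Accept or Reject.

Reject

No computation consumes all input and reaches a final state.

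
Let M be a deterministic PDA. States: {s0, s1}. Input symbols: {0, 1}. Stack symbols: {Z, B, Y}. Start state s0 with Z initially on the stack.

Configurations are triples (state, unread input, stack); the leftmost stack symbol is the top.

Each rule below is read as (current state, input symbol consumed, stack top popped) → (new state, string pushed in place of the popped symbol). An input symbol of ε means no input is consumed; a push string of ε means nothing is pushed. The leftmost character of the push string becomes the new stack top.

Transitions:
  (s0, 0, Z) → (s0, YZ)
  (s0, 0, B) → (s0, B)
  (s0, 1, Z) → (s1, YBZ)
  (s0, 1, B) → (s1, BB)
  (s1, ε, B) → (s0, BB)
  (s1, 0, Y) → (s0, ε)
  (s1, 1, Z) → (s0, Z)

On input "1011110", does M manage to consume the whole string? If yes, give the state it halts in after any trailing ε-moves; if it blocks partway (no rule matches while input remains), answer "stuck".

(s0, 1011110, Z) ⊢ (s1, 011110, YBZ) ⊢ (s0, 11110, BZ) ⊢ (s1, 1110, BBZ) ⊢ (s0, 1110, BBBZ) ⊢ (s1, 110, BBBBZ) ⊢ (s0, 110, BBBBBZ) ⊢ (s1, 10, BBBBBBZ) ⊢ (s0, 10, BBBBBBBZ) ⊢ (s1, 0, BBBBBBBBZ) ⊢ (s0, 0, BBBBBBBBBZ) ⊢ (s0, ε, BBBBBBBBBZ)
All input consumed; M is in state s0.

s0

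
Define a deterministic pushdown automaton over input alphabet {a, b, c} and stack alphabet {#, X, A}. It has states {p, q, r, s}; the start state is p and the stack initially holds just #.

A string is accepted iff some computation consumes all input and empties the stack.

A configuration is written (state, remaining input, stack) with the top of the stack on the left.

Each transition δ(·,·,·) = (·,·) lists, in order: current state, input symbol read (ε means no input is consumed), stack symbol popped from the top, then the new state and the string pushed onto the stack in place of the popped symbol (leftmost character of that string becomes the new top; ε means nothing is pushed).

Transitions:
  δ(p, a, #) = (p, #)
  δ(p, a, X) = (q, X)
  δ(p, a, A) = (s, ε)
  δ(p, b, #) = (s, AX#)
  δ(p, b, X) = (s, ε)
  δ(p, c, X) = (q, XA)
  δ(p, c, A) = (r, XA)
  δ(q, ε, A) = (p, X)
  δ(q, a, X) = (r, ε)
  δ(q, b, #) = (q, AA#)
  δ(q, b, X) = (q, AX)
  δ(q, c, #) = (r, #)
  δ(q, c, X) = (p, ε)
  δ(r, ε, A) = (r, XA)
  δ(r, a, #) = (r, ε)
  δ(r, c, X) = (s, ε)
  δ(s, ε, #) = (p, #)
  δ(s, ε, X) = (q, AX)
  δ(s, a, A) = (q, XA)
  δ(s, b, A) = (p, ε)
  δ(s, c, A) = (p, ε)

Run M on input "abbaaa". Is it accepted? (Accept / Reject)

Accept

(p, abbaaa, #)
  read a, top #: go to p, push # → (p, bbaaa, #)
  read b, top #: go to s, push AX# → (s, baaa, AX#)
  read b, top A: go to p, push ε → (p, aaa, X#)
  read a, top X: go to q, push X → (q, aa, X#)
  read a, top X: go to r, push ε → (r, a, #)
  read a, top #: go to r, push ε → (r, ε, ε)
All input consumed and the stack is empty.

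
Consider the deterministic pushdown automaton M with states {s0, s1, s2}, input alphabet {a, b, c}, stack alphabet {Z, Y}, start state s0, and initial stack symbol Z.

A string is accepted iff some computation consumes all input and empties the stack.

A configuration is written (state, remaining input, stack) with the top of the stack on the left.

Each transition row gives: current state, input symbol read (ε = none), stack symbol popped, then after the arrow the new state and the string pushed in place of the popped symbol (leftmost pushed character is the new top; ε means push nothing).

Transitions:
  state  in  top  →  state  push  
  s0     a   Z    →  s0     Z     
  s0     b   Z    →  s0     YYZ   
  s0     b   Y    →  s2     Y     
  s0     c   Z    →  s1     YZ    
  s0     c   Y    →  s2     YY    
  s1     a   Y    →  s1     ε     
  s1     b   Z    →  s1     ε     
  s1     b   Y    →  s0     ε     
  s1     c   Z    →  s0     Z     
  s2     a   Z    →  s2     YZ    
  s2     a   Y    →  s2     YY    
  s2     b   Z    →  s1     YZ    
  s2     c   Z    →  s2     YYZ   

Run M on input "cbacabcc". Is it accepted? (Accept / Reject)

(s0, cbacabcc, Z)
  read c, top Z: go to s1, push YZ → (s1, bacabcc, YZ)
  read b, top Y: go to s0, push ε → (s0, acabcc, Z)
  read a, top Z: go to s0, push Z → (s0, cabcc, Z)
  read c, top Z: go to s1, push YZ → (s1, abcc, YZ)
  read a, top Y: go to s1, push ε → (s1, bcc, Z)
  read b, top Z: go to s1, push ε → (s1, cc, ε)
No transition applies at (s1, cc, ε); input not fully consumed.

Reject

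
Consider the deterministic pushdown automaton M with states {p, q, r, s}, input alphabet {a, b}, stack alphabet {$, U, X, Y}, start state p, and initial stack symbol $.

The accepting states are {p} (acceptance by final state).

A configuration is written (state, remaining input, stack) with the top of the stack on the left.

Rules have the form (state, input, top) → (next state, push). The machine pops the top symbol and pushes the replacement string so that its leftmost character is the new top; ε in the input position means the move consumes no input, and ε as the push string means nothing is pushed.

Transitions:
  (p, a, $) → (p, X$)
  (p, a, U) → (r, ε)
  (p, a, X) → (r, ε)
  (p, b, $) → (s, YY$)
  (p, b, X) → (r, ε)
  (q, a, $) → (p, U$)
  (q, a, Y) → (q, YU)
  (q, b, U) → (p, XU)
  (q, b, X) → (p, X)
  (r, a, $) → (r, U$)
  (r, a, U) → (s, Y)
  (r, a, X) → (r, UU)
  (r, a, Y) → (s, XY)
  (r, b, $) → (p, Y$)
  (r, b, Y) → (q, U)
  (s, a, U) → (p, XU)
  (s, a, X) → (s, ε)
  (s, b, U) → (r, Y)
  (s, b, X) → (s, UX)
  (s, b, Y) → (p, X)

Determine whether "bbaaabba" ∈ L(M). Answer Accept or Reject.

(p, bbaaabba, $)
  read b, top $: go to s, push YY$ → (s, baaabba, YY$)
  read b, top Y: go to p, push X → (p, aaabba, XY$)
  read a, top X: go to r, push ε → (r, aabba, Y$)
  read a, top Y: go to s, push XY → (s, abba, XY$)
  read a, top X: go to s, push ε → (s, bba, Y$)
  read b, top Y: go to p, push X → (p, ba, X$)
  read b, top X: go to r, push ε → (r, a, $)
  read a, top $: go to r, push U$ → (r, ε, U$)
All input consumed; state r ∉ F and no further ε-move applies.

Reject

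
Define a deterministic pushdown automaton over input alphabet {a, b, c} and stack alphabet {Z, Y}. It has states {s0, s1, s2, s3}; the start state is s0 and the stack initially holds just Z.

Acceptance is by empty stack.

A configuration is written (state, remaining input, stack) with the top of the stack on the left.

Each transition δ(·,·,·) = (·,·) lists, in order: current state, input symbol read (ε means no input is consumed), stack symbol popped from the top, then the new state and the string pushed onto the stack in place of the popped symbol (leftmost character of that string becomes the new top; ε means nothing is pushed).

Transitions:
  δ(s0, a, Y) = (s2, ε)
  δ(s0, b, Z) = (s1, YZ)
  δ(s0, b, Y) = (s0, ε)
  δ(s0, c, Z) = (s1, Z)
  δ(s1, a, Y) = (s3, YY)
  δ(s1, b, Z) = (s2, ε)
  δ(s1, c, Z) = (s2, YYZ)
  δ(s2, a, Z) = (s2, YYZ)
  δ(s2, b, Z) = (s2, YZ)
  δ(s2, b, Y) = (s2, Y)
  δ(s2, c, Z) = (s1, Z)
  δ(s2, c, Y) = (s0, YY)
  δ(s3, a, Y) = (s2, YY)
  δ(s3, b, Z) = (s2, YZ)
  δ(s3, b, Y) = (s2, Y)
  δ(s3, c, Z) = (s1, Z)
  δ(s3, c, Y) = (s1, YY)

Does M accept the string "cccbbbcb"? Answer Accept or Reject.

(s0, cccbbbcb, Z)
  read c, top Z: go to s1, push Z → (s1, ccbbbcb, Z)
  read c, top Z: go to s2, push YYZ → (s2, cbbbcb, YYZ)
  read c, top Y: go to s0, push YY → (s0, bbbcb, YYYZ)
  read b, top Y: go to s0, push ε → (s0, bbcb, YYZ)
  read b, top Y: go to s0, push ε → (s0, bcb, YZ)
  read b, top Y: go to s0, push ε → (s0, cb, Z)
  read c, top Z: go to s1, push Z → (s1, b, Z)
  read b, top Z: go to s2, push ε → (s2, ε, ε)
All input consumed and the stack is empty.

Accept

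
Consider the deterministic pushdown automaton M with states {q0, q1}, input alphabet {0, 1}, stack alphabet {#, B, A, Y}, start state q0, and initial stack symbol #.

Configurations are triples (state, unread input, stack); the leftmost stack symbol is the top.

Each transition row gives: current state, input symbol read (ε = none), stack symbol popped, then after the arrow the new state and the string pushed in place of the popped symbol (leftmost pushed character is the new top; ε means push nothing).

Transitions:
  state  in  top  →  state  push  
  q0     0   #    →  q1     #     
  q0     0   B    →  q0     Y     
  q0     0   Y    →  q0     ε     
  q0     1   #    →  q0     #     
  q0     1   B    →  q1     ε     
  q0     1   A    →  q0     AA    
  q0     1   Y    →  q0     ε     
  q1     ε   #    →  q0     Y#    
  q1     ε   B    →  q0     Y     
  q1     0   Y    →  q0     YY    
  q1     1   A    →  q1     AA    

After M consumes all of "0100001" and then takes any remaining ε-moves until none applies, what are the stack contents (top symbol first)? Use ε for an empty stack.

#

(q0, 0100001, #)
  read 0, top #: go to q1, push # → (q1, 100001, #)
  ε-move, top #: go to q0, push Y# → (q0, 100001, Y#)
  read 1, top Y: go to q0, push ε → (q0, 00001, #)
  read 0, top #: go to q1, push # → (q1, 0001, #)
  ε-move, top #: go to q0, push Y# → (q0, 0001, Y#)
  read 0, top Y: go to q0, push ε → (q0, 001, #)
  read 0, top #: go to q1, push # → (q1, 01, #)
  ε-move, top #: go to q0, push Y# → (q0, 01, Y#)
  read 0, top Y: go to q0, push ε → (q0, 1, #)
  read 1, top #: go to q0, push # → (q0, ε, #)
All input consumed in state q0 with stack #.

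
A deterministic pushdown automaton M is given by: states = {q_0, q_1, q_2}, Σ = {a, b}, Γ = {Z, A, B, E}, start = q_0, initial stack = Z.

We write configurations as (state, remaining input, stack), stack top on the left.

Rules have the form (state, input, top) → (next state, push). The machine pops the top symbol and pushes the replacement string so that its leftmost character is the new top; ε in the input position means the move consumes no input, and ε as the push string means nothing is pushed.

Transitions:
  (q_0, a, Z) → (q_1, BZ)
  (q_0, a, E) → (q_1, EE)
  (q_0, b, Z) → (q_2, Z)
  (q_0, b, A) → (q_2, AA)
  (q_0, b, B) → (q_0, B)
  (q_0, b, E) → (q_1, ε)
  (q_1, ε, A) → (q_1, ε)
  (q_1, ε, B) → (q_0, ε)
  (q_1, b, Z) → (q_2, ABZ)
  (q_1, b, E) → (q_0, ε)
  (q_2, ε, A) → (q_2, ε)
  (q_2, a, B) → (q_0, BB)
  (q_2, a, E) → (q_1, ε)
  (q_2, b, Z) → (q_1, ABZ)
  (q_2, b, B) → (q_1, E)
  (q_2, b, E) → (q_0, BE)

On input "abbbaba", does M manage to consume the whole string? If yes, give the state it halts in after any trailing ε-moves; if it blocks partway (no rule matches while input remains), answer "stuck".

stuck

(q_0, abbbaba, Z) ⊢ (q_1, bbbaba, BZ) ⊢ (q_0, bbbaba, Z) ⊢ (q_2, bbaba, Z) ⊢ (q_1, baba, ABZ) ⊢ (q_1, baba, BZ) ⊢ (q_0, baba, Z) ⊢ (q_2, aba, Z)
No transition for (q_2, a, top Z); M blocks with input aba remaining.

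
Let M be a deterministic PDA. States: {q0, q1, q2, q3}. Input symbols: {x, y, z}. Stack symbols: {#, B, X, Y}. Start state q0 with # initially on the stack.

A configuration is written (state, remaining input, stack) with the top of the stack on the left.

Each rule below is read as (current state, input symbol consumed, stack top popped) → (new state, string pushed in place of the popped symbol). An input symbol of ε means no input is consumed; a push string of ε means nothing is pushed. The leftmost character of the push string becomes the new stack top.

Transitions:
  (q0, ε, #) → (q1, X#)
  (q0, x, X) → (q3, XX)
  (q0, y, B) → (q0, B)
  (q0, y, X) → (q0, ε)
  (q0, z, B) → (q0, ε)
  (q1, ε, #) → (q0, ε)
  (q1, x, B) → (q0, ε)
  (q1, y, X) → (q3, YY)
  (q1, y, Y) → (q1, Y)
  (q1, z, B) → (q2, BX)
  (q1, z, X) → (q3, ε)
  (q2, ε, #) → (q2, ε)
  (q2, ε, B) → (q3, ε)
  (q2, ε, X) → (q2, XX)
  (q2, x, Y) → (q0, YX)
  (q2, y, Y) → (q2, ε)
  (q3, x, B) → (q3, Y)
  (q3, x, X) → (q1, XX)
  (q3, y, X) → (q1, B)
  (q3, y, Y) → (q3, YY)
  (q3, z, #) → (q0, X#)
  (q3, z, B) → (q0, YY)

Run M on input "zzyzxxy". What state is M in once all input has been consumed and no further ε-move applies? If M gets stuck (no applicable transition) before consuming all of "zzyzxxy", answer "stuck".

stuck

(q0, zzyzxxy, #) ⊢ (q1, zzyzxxy, X#) ⊢ (q3, zyzxxy, #) ⊢ (q0, yzxxy, X#) ⊢ (q0, zxxy, #) ⊢ (q1, zxxy, X#) ⊢ (q3, xxy, #)
No transition for (q3, x, top #); M blocks with input xxy remaining.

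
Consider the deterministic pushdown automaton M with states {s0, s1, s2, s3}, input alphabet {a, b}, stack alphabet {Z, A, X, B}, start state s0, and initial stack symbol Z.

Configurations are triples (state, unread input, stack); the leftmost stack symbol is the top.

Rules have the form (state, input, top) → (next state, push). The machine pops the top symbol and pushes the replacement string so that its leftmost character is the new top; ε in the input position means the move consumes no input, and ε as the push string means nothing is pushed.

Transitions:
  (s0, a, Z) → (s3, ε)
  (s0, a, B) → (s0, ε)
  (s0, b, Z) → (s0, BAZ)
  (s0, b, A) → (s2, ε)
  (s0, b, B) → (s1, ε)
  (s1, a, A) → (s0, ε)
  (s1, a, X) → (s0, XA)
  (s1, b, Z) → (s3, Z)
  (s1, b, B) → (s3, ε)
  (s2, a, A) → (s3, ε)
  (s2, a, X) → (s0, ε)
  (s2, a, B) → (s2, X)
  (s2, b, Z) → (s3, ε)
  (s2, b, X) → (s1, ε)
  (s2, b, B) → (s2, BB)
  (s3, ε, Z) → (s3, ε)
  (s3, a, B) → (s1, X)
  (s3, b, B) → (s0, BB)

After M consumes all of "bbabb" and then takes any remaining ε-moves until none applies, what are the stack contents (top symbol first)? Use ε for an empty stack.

AZ

(s0, bbabb, Z)
  read b, top Z: go to s0, push BAZ → (s0, babb, BAZ)
  read b, top B: go to s1, push ε → (s1, abb, AZ)
  read a, top A: go to s0, push ε → (s0, bb, Z)
  read b, top Z: go to s0, push BAZ → (s0, b, BAZ)
  read b, top B: go to s1, push ε → (s1, ε, AZ)
All input consumed in state s1 with stack AZ.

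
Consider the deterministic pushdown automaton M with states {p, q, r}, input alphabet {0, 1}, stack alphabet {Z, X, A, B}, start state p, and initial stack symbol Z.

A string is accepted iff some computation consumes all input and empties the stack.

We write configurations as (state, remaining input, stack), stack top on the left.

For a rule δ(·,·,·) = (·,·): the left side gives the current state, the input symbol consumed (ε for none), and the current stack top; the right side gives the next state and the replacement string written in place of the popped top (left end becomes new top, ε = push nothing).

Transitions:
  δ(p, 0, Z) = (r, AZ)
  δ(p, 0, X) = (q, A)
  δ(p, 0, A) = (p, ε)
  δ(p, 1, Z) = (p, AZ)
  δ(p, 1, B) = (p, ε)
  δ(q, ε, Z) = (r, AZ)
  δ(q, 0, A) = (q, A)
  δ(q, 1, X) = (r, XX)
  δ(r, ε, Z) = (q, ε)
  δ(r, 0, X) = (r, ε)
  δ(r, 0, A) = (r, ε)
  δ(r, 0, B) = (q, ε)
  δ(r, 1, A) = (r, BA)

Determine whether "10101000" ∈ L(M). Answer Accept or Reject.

Accept

(p, 10101000, Z) ⊢ (p, 0101000, AZ) ⊢ (p, 101000, Z) ⊢ (p, 01000, AZ) ⊢ (p, 1000, Z) ⊢ (p, 000, AZ) ⊢ (p, 00, Z) ⊢ (r, 0, AZ) ⊢ (r, ε, Z) ⊢ (q, ε, ε)
All input consumed and the stack is empty.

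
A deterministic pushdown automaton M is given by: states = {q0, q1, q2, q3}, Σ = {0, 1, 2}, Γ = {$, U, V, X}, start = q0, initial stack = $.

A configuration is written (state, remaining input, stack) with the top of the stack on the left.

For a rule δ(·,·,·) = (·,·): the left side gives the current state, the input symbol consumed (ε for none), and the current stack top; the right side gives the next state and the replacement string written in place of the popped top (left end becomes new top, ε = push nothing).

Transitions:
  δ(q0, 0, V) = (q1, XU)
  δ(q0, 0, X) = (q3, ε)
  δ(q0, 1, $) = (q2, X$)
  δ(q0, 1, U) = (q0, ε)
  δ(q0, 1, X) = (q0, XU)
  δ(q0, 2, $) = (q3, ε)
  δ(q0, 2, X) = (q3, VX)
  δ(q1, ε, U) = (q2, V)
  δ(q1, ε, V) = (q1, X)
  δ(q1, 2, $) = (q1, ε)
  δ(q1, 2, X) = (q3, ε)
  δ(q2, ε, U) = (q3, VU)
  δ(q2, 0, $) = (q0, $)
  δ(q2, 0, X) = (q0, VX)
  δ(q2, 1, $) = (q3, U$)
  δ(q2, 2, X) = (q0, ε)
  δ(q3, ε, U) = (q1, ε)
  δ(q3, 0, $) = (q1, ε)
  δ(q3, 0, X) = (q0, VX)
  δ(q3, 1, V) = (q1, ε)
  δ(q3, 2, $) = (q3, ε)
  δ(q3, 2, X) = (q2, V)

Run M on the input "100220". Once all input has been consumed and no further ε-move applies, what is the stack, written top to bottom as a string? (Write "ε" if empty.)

(q0, 100220, $)
  read 1, top $: go to q2, push X$ → (q2, 00220, X$)
  read 0, top X: go to q0, push VX → (q0, 0220, VX$)
  read 0, top V: go to q1, push XU → (q1, 220, XUX$)
  read 2, top X: go to q3, push ε → (q3, 20, UX$)
  ε-move, top U: go to q1, push ε → (q1, 20, X$)
  read 2, top X: go to q3, push ε → (q3, 0, $)
  read 0, top $: go to q1, push ε → (q1, ε, ε)
All input consumed in state q1 with stack ε.

ε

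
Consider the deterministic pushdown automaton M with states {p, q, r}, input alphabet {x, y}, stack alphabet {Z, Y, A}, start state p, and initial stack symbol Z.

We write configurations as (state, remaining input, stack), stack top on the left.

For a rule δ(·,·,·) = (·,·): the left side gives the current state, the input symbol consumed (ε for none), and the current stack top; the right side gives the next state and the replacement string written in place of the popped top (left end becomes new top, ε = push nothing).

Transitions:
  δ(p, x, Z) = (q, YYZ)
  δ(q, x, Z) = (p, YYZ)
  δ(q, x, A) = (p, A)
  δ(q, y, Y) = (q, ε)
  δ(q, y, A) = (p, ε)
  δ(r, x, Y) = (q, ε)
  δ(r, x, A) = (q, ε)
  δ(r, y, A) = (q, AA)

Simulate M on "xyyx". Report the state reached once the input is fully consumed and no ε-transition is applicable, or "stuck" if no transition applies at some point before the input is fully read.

p

(p, xyyx, Z)
  read x, top Z: go to q, push YYZ → (q, yyx, YYZ)
  read y, top Y: go to q, push ε → (q, yx, YZ)
  read y, top Y: go to q, push ε → (q, x, Z)
  read x, top Z: go to p, push YYZ → (p, ε, YYZ)
All input consumed; M is in state p.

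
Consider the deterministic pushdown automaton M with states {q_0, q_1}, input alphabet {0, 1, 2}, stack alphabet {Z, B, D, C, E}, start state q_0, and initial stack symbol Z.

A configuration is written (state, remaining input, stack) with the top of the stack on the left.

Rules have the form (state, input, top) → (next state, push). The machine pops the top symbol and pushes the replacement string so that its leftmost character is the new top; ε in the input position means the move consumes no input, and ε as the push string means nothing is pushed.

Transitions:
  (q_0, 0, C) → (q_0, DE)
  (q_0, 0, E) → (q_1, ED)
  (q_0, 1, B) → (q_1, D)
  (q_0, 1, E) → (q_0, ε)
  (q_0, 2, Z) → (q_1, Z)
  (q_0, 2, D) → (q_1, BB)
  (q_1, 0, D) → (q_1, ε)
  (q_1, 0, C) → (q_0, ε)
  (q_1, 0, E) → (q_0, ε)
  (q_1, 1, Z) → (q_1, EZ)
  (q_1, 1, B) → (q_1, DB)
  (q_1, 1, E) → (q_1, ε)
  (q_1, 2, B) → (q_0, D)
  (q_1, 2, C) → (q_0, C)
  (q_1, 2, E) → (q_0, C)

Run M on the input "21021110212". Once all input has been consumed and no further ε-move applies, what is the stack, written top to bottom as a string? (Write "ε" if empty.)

CZ

(q_0, 21021110212, Z)
  read 2, top Z: go to q_1, push Z → (q_1, 1021110212, Z)
  read 1, top Z: go to q_1, push EZ → (q_1, 021110212, EZ)
  read 0, top E: go to q_0, push ε → (q_0, 21110212, Z)
  read 2, top Z: go to q_1, push Z → (q_1, 1110212, Z)
  read 1, top Z: go to q_1, push EZ → (q_1, 110212, EZ)
  read 1, top E: go to q_1, push ε → (q_1, 10212, Z)
  read 1, top Z: go to q_1, push EZ → (q_1, 0212, EZ)
  read 0, top E: go to q_0, push ε → (q_0, 212, Z)
  read 2, top Z: go to q_1, push Z → (q_1, 12, Z)
  read 1, top Z: go to q_1, push EZ → (q_1, 2, EZ)
  read 2, top E: go to q_0, push C → (q_0, ε, CZ)
All input consumed in state q_0 with stack CZ.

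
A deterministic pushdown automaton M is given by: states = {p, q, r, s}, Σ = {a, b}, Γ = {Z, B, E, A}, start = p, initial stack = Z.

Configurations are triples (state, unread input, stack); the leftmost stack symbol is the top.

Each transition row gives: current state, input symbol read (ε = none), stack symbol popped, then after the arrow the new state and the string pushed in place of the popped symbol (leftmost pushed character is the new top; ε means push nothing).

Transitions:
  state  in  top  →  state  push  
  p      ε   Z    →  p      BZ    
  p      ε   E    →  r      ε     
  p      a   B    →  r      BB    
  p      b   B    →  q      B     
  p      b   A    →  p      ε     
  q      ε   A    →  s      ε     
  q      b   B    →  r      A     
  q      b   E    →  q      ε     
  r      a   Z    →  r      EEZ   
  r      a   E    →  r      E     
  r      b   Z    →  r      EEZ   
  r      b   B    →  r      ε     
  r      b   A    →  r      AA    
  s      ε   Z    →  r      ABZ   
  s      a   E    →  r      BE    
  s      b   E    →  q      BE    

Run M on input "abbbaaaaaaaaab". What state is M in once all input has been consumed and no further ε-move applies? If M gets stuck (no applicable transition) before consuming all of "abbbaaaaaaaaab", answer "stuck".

(p, abbbaaaaaaaaab, Z)
  ε-move, top Z: go to p, push BZ → (p, abbbaaaaaaaaab, BZ)
  read a, top B: go to r, push BB → (r, bbbaaaaaaaaab, BBZ)
  read b, top B: go to r, push ε → (r, bbaaaaaaaaab, BZ)
  read b, top B: go to r, push ε → (r, baaaaaaaaab, Z)
  read b, top Z: go to r, push EEZ → (r, aaaaaaaaab, EEZ)
  read a, top E: go to r, push E → (r, aaaaaaaab, EEZ)
  read a, top E: go to r, push E → (r, aaaaaaab, EEZ)
  read a, top E: go to r, push E → (r, aaaaaab, EEZ)
  read a, top E: go to r, push E → (r, aaaaab, EEZ)
  read a, top E: go to r, push E → (r, aaaab, EEZ)
  read a, top E: go to r, push E → (r, aaab, EEZ)
  read a, top E: go to r, push E → (r, aab, EEZ)
  read a, top E: go to r, push E → (r, ab, EEZ)
  read a, top E: go to r, push E → (r, b, EEZ)
No transition for (r, b, top E); M blocks with input b remaining.

stuck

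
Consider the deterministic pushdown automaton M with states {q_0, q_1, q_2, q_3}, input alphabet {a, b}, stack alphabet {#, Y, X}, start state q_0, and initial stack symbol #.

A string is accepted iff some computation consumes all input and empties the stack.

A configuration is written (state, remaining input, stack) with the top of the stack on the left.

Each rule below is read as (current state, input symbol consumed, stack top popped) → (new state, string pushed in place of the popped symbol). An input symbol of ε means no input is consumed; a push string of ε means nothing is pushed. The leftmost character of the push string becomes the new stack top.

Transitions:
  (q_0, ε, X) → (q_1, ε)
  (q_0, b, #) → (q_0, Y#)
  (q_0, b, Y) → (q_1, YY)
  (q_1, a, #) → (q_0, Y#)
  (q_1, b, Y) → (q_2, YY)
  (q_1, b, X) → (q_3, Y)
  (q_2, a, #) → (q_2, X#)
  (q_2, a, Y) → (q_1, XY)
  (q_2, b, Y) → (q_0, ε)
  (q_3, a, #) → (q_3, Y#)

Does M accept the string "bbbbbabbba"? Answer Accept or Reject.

(q_0, bbbbbabbba, #)
  read b, top #: go to q_0, push Y# → (q_0, bbbbabbba, Y#)
  read b, top Y: go to q_1, push YY → (q_1, bbbabbba, YY#)
  read b, top Y: go to q_2, push YY → (q_2, bbabbba, YYY#)
  read b, top Y: go to q_0, push ε → (q_0, babbba, YY#)
  read b, top Y: go to q_1, push YY → (q_1, abbba, YYY#)
No transition applies at (q_1, abbba, YYY#); input not fully consumed.

Reject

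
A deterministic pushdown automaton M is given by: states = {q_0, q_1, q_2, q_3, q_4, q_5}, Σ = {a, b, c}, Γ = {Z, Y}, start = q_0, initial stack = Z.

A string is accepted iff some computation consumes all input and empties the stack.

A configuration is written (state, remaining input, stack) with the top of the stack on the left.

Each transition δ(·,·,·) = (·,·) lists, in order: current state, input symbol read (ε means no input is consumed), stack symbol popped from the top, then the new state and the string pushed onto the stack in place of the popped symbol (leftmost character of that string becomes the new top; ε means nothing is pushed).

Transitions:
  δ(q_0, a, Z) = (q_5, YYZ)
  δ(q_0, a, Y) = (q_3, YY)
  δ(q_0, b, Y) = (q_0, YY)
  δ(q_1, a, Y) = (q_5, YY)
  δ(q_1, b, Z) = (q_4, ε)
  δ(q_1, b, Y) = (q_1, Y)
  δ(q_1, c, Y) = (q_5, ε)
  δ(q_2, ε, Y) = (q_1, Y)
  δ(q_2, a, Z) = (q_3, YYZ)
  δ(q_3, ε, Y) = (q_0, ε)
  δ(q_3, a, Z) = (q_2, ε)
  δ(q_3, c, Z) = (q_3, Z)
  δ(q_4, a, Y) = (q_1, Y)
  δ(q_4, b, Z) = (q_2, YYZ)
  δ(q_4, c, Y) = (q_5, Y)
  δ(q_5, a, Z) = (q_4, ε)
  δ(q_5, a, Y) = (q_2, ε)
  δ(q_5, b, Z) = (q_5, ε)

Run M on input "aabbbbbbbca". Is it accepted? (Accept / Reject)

Accept

(q_0, aabbbbbbbca, Z)
  read a, top Z: go to q_5, push YYZ → (q_5, abbbbbbbca, YYZ)
  read a, top Y: go to q_2, push ε → (q_2, bbbbbbbca, YZ)
  ε-move, top Y: go to q_1, push Y → (q_1, bbbbbbbca, YZ)
  read b, top Y: go to q_1, push Y → (q_1, bbbbbbca, YZ)
  read b, top Y: go to q_1, push Y → (q_1, bbbbbca, YZ)
  read b, top Y: go to q_1, push Y → (q_1, bbbbca, YZ)
  read b, top Y: go to q_1, push Y → (q_1, bbbca, YZ)
  read b, top Y: go to q_1, push Y → (q_1, bbca, YZ)
  read b, top Y: go to q_1, push Y → (q_1, bca, YZ)
  read b, top Y: go to q_1, push Y → (q_1, ca, YZ)
  read c, top Y: go to q_5, push ε → (q_5, a, Z)
  read a, top Z: go to q_4, push ε → (q_4, ε, ε)
All input consumed and the stack is empty.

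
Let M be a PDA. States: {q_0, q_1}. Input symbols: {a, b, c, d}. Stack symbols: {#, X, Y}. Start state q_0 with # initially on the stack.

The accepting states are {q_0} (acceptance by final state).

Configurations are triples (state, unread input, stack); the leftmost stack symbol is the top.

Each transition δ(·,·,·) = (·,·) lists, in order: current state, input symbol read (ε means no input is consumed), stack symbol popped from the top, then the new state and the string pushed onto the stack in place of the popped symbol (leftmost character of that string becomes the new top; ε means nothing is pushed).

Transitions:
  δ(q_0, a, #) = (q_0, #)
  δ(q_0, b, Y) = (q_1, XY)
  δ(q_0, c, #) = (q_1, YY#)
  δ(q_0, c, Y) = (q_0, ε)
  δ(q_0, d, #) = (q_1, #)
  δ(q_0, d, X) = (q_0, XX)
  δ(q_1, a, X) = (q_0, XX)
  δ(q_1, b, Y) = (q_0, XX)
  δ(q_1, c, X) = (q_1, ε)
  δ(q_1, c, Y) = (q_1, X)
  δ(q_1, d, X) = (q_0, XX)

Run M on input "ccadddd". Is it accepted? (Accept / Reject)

Accept

One accepting computation: (q_0, ccadddd, #) ⊢ (q_1, cadddd, YY#) ⊢ (q_1, adddd, XY#) ⊢ (q_0, dddd, XXY#) ⊢ (q_0, ddd, XXXY#) ⊢ (q_0, dd, XXXXY#) ⊢ (q_0, d, XXXXXY#) ⊢ (q_0, ε, XXXXXXY#)
All input consumed and state q_0 ∈ F.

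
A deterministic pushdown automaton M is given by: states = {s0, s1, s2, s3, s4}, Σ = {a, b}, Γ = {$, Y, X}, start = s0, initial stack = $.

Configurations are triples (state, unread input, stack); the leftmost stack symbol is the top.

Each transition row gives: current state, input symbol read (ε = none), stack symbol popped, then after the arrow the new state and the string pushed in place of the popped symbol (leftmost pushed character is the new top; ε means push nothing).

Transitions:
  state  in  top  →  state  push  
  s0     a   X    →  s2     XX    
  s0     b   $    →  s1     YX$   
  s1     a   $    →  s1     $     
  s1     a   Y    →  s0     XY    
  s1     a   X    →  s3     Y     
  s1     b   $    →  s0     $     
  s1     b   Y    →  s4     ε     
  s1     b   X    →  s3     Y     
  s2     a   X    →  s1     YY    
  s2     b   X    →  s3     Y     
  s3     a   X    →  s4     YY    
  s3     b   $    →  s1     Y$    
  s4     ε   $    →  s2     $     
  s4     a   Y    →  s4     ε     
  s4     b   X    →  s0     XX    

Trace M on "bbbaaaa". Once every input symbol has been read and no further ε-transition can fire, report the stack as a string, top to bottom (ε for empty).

XXYYXX$

(s0, bbbaaaa, $)
  read b, top $: go to s1, push YX$ → (s1, bbaaaa, YX$)
  read b, top Y: go to s4, push ε → (s4, baaaa, X$)
  read b, top X: go to s0, push XX → (s0, aaaa, XX$)
  read a, top X: go to s2, push XX → (s2, aaa, XXX$)
  read a, top X: go to s1, push YY → (s1, aa, YYXX$)
  read a, top Y: go to s0, push XY → (s0, a, XYYXX$)
  read a, top X: go to s2, push XX → (s2, ε, XXYYXX$)
All input consumed in state s2 with stack XXYYXX$.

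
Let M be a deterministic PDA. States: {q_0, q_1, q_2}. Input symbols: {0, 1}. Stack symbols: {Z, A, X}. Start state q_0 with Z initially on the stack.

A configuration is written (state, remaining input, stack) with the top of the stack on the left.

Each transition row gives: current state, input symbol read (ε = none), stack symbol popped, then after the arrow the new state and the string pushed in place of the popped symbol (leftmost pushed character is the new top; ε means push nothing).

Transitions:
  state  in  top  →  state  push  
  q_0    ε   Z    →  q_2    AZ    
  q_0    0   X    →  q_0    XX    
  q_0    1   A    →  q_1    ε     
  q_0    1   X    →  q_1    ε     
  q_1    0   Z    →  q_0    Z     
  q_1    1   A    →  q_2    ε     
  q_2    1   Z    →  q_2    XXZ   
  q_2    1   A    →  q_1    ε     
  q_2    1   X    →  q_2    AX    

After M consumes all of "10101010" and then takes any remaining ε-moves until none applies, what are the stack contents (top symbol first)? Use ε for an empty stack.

(q_0, 10101010, Z)
  ε-move, top Z: go to q_2, push AZ → (q_2, 10101010, AZ)
  read 1, top A: go to q_1, push ε → (q_1, 0101010, Z)
  read 0, top Z: go to q_0, push Z → (q_0, 101010, Z)
  ε-move, top Z: go to q_2, push AZ → (q_2, 101010, AZ)
  read 1, top A: go to q_1, push ε → (q_1, 01010, Z)
  read 0, top Z: go to q_0, push Z → (q_0, 1010, Z)
  ε-move, top Z: go to q_2, push AZ → (q_2, 1010, AZ)
  read 1, top A: go to q_1, push ε → (q_1, 010, Z)
  read 0, top Z: go to q_0, push Z → (q_0, 10, Z)
  ε-move, top Z: go to q_2, push AZ → (q_2, 10, AZ)
  read 1, top A: go to q_1, push ε → (q_1, 0, Z)
  read 0, top Z: go to q_0, push Z → (q_0, ε, Z)
  ε-move, top Z: go to q_2, push AZ → (q_2, ε, AZ)
All input consumed in state q_2 with stack AZ.

AZ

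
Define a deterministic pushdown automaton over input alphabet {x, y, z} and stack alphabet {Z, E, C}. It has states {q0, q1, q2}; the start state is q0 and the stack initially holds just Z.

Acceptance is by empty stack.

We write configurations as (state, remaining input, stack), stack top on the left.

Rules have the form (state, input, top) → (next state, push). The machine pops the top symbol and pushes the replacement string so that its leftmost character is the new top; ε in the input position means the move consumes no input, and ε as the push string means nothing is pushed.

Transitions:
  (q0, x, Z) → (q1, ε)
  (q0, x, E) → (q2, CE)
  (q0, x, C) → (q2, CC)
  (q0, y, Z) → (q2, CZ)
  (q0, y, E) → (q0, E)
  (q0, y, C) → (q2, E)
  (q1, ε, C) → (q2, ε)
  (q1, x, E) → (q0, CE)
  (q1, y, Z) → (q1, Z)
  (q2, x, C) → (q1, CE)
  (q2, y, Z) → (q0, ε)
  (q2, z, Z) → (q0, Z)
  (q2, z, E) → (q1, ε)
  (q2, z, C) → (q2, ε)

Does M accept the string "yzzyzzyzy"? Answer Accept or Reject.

Accept

(q0, yzzyzzyzy, Z)
  read y, top Z: go to q2, push CZ → (q2, zzyzzyzy, CZ)
  read z, top C: go to q2, push ε → (q2, zyzzyzy, Z)
  read z, top Z: go to q0, push Z → (q0, yzzyzy, Z)
  read y, top Z: go to q2, push CZ → (q2, zzyzy, CZ)
  read z, top C: go to q2, push ε → (q2, zyzy, Z)
  read z, top Z: go to q0, push Z → (q0, yzy, Z)
  read y, top Z: go to q2, push CZ → (q2, zy, CZ)
  read z, top C: go to q2, push ε → (q2, y, Z)
  read y, top Z: go to q0, push ε → (q0, ε, ε)
All input consumed and the stack is empty.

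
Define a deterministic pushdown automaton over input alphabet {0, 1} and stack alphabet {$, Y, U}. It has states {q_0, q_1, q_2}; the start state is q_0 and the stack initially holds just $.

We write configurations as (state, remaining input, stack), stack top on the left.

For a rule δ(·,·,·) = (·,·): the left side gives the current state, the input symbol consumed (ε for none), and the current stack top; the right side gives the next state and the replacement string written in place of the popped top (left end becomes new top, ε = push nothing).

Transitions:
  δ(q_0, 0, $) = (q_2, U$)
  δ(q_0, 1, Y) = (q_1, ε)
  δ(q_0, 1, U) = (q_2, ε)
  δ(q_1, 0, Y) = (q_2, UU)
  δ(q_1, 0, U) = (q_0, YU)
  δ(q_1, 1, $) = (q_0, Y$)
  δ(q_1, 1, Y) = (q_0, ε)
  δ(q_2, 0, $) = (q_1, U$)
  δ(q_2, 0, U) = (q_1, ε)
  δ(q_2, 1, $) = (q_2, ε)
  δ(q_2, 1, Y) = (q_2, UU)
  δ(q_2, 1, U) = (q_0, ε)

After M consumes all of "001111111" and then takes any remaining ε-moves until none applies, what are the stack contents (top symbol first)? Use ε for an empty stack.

(q_0, 001111111, $)
  read 0, top $: go to q_2, push U$ → (q_2, 01111111, U$)
  read 0, top U: go to q_1, push ε → (q_1, 1111111, $)
  read 1, top $: go to q_0, push Y$ → (q_0, 111111, Y$)
  read 1, top Y: go to q_1, push ε → (q_1, 11111, $)
  read 1, top $: go to q_0, push Y$ → (q_0, 1111, Y$)
  read 1, top Y: go to q_1, push ε → (q_1, 111, $)
  read 1, top $: go to q_0, push Y$ → (q_0, 11, Y$)
  read 1, top Y: go to q_1, push ε → (q_1, 1, $)
  read 1, top $: go to q_0, push Y$ → (q_0, ε, Y$)
All input consumed in state q_0 with stack Y$.

Y$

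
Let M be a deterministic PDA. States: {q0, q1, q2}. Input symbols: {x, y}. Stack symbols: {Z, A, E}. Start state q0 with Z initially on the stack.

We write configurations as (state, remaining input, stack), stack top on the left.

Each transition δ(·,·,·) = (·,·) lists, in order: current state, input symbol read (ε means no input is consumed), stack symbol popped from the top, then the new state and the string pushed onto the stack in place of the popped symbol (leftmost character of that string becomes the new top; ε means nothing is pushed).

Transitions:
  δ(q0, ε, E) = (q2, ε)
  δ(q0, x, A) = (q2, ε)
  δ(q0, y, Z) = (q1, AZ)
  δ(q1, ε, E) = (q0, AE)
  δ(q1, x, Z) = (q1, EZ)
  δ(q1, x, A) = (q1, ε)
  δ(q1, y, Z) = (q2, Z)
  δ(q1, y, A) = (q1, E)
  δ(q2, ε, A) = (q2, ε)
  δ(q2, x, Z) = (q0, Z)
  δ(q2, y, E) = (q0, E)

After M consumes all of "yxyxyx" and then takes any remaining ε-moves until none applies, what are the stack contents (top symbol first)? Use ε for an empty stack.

(q0, yxyxyx, Z)
  read y, top Z: go to q1, push AZ → (q1, xyxyx, AZ)
  read x, top A: go to q1, push ε → (q1, yxyx, Z)
  read y, top Z: go to q2, push Z → (q2, xyx, Z)
  read x, top Z: go to q0, push Z → (q0, yx, Z)
  read y, top Z: go to q1, push AZ → (q1, x, AZ)
  read x, top A: go to q1, push ε → (q1, ε, Z)
All input consumed in state q1 with stack Z.

Z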